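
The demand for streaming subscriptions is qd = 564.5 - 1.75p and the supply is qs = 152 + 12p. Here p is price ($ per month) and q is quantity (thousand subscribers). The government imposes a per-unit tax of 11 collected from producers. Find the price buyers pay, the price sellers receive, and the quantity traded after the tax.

Producers keep p_s = p_b - 11 per unit, so supply in terms of the buyer price is qs = 20 + 12p_b.
Set qd = qs: 564.5 - 1.75p_b = 20 + 12p_b, so 544.5 = 13.75p_b and p_b = 39.6.
Then p_s = 39.6 - 11 = 28.6 and q = 564.5 - 1.75(39.6) = 495.2.

p_b = 39.6, p_s = 28.6, q = 495.2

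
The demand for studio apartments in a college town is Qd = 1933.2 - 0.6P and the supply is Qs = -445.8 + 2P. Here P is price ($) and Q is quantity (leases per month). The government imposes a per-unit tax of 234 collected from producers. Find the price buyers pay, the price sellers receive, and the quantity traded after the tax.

P_b = 1095, P_s = 861, Q = 1276.2

The tax drives a wedge P_b - P_s = 234. Substituting P_s = P_b - 234 into supply: Qs = -913.8 + 2P_b.
Set Qd = Qs: 1933.2 - 0.6P_b = -913.8 + 2P_b, so 2847 = 2.6P_b and P_b = 1095.
Then P_s = 1095 - 234 = 861 and Q = 1933.2 - 0.6(1095) = 1276.2.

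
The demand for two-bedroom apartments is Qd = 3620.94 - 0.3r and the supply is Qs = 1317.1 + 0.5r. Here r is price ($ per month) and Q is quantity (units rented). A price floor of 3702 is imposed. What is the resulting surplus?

With r fixed at 3702, quantity demanded is 2510.34 and quantity supplied is 3168.1.
Surplus = Qs - Qd = 3168.1 - 2510.34 = 657.76.

Surplus = 657.76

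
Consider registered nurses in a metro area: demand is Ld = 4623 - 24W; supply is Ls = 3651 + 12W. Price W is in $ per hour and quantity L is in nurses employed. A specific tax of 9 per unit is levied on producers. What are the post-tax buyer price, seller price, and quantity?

Producers keep W_s = W_b - 9 per unit, so supply in terms of the buyer price is Ls = 3543 + 12W_b.
Equate demand and the shifted supply: 4623 - 24W_b = 3543 + 12W_b, giving 36W_b = 1080, so W_b = 30.
So W_s = 21 and the quantity traded is L = 4623 - 24(30) = 3903.

W_b = 30, W_s = 21, L = 3903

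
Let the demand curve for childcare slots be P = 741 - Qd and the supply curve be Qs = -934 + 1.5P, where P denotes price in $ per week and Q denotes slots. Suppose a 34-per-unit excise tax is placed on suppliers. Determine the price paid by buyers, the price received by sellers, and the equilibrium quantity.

Rewriting in direct form: Qd = 741 - P.
With a tax of 34 on suppliers, they supply based on the net price P_s = P_b - 34, so Qs = -985 + 1.5P_b.
Equate demand and the shifted supply: 741 - P_b = -985 + 1.5P_b, giving 2.5P_b = 1726, so P_b = 690.4.
So P_s = 656.4 and the quantity traded is Q = 741 - 690.4 = 50.6.

P_b = 690.4, P_s = 656.4, Q = 50.6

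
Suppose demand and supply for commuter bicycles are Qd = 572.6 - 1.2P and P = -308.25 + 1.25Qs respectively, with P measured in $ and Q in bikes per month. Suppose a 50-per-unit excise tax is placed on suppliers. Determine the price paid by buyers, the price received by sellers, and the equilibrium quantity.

Solving each curve for Q: Qs = 246.6 + 0.8P.
With a tax of 50 on suppliers, they supply based on the net price P_s = P_b - 50, so Qs = 206.6 + 0.8P_b.
Set Qd = Qs: 572.6 - 1.2P_b = 206.6 + 0.8P_b, so 366 = 2P_b and P_b = 183.
Then P_s = 183 - 50 = 133 and Q = 572.6 - 1.2(183) = 353.

P_b = 183, P_s = 133, Q = 353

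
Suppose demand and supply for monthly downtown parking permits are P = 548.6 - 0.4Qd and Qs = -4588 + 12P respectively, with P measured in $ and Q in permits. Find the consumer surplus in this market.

Consumer surplus = 23667.2

Inverting to quantity form: Qd = 1371.5 - 2.5P.
Equating demand and supply, 1371.5 - 2.5P = -4588 + 12P gives 14.5P = 5959.5, so P* = 411.
Then Q* = 1371.5 - 2.5(411) = 344.
Demand choke price (Qd = 0): P = 1371.5/2.5 = 548.6. Consumer surplus = ½ × (548.6 - 411) × 344 = 23667.2.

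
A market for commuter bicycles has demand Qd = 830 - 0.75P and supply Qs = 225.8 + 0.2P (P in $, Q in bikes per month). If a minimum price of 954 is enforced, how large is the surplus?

Surplus = 302.1

At P = 954: Qd = 114.5 and Qs = 416.6.
Surplus = Qs - Qd = 416.6 - 114.5 = 302.1.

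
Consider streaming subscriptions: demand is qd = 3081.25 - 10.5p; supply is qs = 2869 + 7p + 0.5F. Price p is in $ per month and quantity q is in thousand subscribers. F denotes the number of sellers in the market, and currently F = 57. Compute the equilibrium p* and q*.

With F = 57, supply is qs = 2897.5 + 7p.
At equilibrium qd = qs, so 3081.25 - 10.5p = 2897.5 + 7p; collecting terms, 183.75 = 17.5p and p* = 10.5.
From the demand curve, q* = 3081.25 - 10.5(10.5) = 2971.

p* = 10.5, q* = 2971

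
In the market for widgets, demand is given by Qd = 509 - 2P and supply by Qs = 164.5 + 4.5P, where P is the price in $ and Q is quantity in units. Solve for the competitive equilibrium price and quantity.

P* = 53, Q* = 403

At equilibrium Qd = Qs, so 509 - 2P = 164.5 + 4.5P; collecting terms, 344.5 = 6.5P and P* = 53.
Plugging P* into demand: Q* = 509 - 2(53) = 403.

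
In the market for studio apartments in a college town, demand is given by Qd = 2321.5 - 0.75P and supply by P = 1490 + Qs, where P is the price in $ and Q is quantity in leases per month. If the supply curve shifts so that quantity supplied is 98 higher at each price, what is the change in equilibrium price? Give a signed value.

ΔP = -56

In direct form, Qs = -1490 + P.
The market clears where 2321.5 - 0.75P = -1490 + P. Rearranging, 1.75P = 3811.5, hence P* = 2178.
Substitute back: Q* = 2321.5 - 0.75(2178) = 688.
After the shift, supply is Qs = -1392 + P.
The new intersection has 3713.5 = 1.75P, i.e. P = 2122, Q = 730.
ΔP = 2122 - 2178 = -56.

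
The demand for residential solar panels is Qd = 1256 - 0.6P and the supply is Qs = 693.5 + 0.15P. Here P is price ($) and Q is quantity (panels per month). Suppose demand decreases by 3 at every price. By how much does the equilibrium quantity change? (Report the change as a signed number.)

ΔQ = -0.6

Set Qd = Qs: 1256 - 0.6P = 693.5 + 0.15P, so 562.5 = 0.75P and P* = 750.
Then Q* = 1256 - 0.6(750) = 806.
After the shift, demand is Qd = 1253 - 0.6P.
The new intersection has 559.5 = 0.75P, i.e. P = 746, Q = 805.4.
ΔQ = 805.4 - 806 = -0.6.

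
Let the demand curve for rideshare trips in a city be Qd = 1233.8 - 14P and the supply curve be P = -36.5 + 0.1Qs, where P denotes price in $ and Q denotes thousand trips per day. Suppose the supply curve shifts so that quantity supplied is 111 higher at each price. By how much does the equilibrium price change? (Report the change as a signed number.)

ΔP = -4.625

In direct form, Qs = 365 + 10P.
Set Qd = Qs: 1233.8 - 14P = 365 + 10P, so 868.8 = 24P and P* = 36.2.
From the demand curve, Q* = 1233.8 - 14(36.2) = 727.
After the shift, supply is Qs = 476 + 10P.
New equilibrium: 757.8 = 24P, so P = 31.575 and Q = 791.75.
ΔP = 31.575 - 36.2 = -4.625.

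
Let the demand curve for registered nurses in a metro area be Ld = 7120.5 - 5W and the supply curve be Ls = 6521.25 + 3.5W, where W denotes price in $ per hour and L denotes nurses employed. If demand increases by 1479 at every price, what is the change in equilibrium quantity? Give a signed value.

At equilibrium Ld = Ls, so 7120.5 - 5W = 6521.25 + 3.5W; collecting terms, 599.25 = 8.5W and W* = 70.5.
Substitute back: L* = 7120.5 - 5(70.5) = 6768.
After the shift, demand is Ld = 8599.5 - 5W.
New equilibrium: 2078.25 = 8.5W, so W = 244.5 and L = 7377.
ΔL = 7377 - 6768 = 609.

ΔL = 609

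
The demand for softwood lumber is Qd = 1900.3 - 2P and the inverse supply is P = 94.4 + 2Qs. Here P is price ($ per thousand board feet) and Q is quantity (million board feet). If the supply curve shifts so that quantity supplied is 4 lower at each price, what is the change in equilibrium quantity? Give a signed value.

Rewriting in direct form: Qs = -47.2 + 0.5P.
Equating demand and supply, 1900.3 - 2P = -47.2 + 0.5P gives 2.5P = 1947.5, so P* = 779.
From the demand curve, Q* = 1900.3 - 2(779) = 342.3.
After the shift, supply is Qs = -51.2 + 0.5P.
New equilibrium: 1951.5 = 2.5P, so P = 780.6 and Q = 339.1.
ΔQ = 339.1 - 342.3 = -3.2.

ΔQ = -3.2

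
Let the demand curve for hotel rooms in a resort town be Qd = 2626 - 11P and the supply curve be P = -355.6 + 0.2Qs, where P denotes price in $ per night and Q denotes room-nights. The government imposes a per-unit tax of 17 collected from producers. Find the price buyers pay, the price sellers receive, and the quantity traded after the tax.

Inverting to quantity form: Qs = 1778 + 5P.
With a tax of 17 on producers, they supply based on the net price P_s = P_b - 17, so Qs = 1693 + 5P_b.
Market clearing requires 2626 - 11P_b = 1693 + 5P_b; hence 933 = 16P_b and P_b = 58.3125.
So P_s = 41.3125 and the quantity traded is Q = 2626 - 11(58.3125) = 1984.5625.

P_b = 58.3125, P_s = 41.3125, Q = 1984.5625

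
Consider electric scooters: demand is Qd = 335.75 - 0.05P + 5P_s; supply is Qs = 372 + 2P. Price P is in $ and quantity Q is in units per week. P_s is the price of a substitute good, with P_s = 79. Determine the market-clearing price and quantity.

With P_s = 79, demand is Qd = 730.75 - 0.05P.
At equilibrium Qd = Qs, so 730.75 - 0.05P = 372 + 2P; collecting terms, 358.75 = 2.05P and P* = 175.
From the demand curve, Q* = 730.75 - 0.05(175) = 722.

P* = 175, Q* = 722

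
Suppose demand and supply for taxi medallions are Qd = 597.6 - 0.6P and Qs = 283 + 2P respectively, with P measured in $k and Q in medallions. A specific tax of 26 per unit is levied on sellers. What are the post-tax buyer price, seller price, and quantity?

With a tax of 26 on sellers, they supply based on the net price P_s = P_b - 26, so Qs = 231 + 2P_b.
Set Qd = Qs: 597.6 - 0.6P_b = 231 + 2P_b, so 366.6 = 2.6P_b and P_b = 141.
So P_s = 115 and the quantity traded is Q = 597.6 - 0.6(141) = 513.

P_b = 141, P_s = 115, Q = 513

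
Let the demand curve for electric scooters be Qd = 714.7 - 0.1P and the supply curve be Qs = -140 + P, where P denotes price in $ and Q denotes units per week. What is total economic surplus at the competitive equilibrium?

Total surplus = 2231729.5

Equating demand and supply, 714.7 - 0.1P = -140 + P gives 1.1P = 854.7, so P* = 777.
Substitute back: Q* = 714.7 - 0.1(777) = 637.
Demand choke price = 7147; supply choke price = 140. CS = ½(7147 - 777)(637) = 2028845; PS = ½(777 - 140)(637) = 202884.5. Total surplus = 2231729.5.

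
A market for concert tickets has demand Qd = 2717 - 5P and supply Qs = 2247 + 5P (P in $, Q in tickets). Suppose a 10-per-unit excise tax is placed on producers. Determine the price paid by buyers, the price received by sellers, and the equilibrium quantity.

Producers keep P_s = P_b - 10 per unit, so supply in terms of the buyer price is Qs = 2197 + 5P_b.
Equate demand and the shifted supply: 2717 - 5P_b = 2197 + 5P_b, giving 10P_b = 520, so P_b = 52.
Then P_s = 52 - 10 = 42 and Q = 2717 - 5(52) = 2457.

P_b = 52, P_s = 42, Q = 2457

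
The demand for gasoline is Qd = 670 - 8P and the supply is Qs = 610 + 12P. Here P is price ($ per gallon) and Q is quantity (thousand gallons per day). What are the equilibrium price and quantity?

P* = 3, Q* = 646

Set Qd = Qs: 670 - 8P = 610 + 12P, so 60 = 20P and P* = 3.
Substitute back: Q* = 670 - 8(3) = 646.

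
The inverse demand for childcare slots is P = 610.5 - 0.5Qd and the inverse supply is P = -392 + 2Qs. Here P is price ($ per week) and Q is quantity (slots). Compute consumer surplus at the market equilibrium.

Rewriting in direct form: Qd = 1221 - 2P and Qs = 196 + 0.5P.
At equilibrium Qd = Qs, so 1221 - 2P = 196 + 0.5P; collecting terms, 1025 = 2.5P and P* = 410.
Substitute back: Q* = 1221 - 2(410) = 401.
Demand choke price (Qd = 0): P = 1221/2 = 610.5. Consumer surplus = ½ × (610.5 - 410) × 401 = 40200.25.

Consumer surplus = 40200.25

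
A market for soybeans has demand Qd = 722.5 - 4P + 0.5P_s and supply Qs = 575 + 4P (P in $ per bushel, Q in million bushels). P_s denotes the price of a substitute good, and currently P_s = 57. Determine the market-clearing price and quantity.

With P_s = 57, demand is Qd = 751 - 4P.
At equilibrium Qd = Qs, so 751 - 4P = 575 + 4P; collecting terms, 176 = 8P and P* = 22.
Plugging P* into demand: Q* = 751 - 4(22) = 663.

P* = 22, Q* = 663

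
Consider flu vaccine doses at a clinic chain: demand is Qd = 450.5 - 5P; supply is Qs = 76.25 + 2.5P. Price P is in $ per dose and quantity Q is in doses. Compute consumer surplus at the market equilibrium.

The market clears where 450.5 - 5P = 76.25 + 2.5P. Rearranging, 7.5P = 374.25, hence P* = 49.9.
Then Q* = 450.5 - 5(49.9) = 201.
Demand choke price (Qd = 0): P = 450.5/5 = 90.1. Consumer surplus = ½ × (90.1 - 49.9) × 201 = 4040.1.

Consumer surplus = 4040.1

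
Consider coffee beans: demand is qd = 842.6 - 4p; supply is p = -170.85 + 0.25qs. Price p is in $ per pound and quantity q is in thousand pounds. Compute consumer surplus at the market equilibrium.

Consumer surplus = 72771.125

Solving each curve for q: qs = 683.4 + 4p.
Equating demand and supply, 842.6 - 4p = 683.4 + 4p gives 8p = 159.2, so p* = 19.9.
Plugging p* into demand: q* = 842.6 - 4(19.9) = 763.
Demand choke price (qd = 0): p = 842.6/4 = 210.65. Consumer surplus = ½ × (210.65 - 19.9) × 763 = 72771.125.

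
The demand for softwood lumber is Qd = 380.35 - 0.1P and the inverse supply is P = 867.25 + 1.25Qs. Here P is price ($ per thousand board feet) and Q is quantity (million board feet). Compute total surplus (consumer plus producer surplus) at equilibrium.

In direct form, Qs = -693.8 + 0.8P.
Equating demand and supply, 380.35 - 0.1P = -693.8 + 0.8P gives 0.9P = 1074.15, so P* = 1193.5.
Then Q* = 380.35 - 0.1(1193.5) = 261.
Demand choke price = 3803.5; supply choke price = 867.25. CS = ½(3803.5 - 1193.5)(261) = 340605; PS = ½(1193.5 - 867.25)(261) = 42575.625. Total surplus = 383180.625.

Total surplus = 383180.625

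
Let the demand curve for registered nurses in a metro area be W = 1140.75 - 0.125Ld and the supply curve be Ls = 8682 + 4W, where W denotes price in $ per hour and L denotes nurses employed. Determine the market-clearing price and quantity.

Rewriting in direct form: Ld = 9126 - 8W.
The market clears where 9126 - 8W = 8682 + 4W. Rearranging, 12W = 444, hence W* = 37.
Plugging W* into demand: L* = 9126 - 8(37) = 8830.

W* = 37, L* = 8830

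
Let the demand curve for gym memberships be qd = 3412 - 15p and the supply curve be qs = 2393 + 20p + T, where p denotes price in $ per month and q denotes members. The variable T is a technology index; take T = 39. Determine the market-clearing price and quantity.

p* = 28, q* = 2992

With T = 39, supply is qs = 2432 + 20p.
At equilibrium qd = qs, so 3412 - 15p = 2432 + 20p; collecting terms, 980 = 35p and p* = 28.
Then q* = 3412 - 15(28) = 2992.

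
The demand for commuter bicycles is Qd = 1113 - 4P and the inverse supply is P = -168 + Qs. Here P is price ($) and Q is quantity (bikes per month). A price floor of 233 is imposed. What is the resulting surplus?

Surplus = 220

Inverting to quantity form: Qs = 168 + P.
With P fixed at 233, quantity demanded is 181 and quantity supplied is 401.
Surplus = Qs - Qd = 401 - 181 = 220.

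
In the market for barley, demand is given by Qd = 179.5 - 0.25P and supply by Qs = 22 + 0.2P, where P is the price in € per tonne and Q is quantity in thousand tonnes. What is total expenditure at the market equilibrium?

Set Qd = Qs: 179.5 - 0.25P = 22 + 0.2P, so 157.5 = 0.45P and P* = 350.
Substitute back: Q* = 179.5 - 0.25(350) = 92.
Total expenditure = P* × Q* = 350 × 92 = 32200.

Total expenditure = 32200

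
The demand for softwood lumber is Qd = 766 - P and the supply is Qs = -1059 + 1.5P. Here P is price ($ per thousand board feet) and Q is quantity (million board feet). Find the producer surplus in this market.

Producer surplus = 432

Set Qd = Qs: 766 - P = -1059 + 1.5P, so 1825 = 2.5P and P* = 730.
Then Q* = 766 - 730 = 36.
Supply choke price (Qs = 0): P = 706. Producer surplus = ½ × (730 - 706) × 36 = 432.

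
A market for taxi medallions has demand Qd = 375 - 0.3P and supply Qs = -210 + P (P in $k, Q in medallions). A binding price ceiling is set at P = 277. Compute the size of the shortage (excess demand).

Shortage = 224.9

With P fixed at 277, quantity demanded is 291.9 and quantity supplied is 67.
Shortage = Qd - Qs = 291.9 - 67 = 224.9.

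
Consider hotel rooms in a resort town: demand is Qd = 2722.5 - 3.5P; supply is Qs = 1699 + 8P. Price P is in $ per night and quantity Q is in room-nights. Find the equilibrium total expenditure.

At equilibrium Qd = Qs, so 2722.5 - 3.5P = 1699 + 8P; collecting terms, 1023.5 = 11.5P and P* = 89.
Plugging P* into demand: Q* = 2722.5 - 3.5(89) = 2411.
Total expenditure = P* × Q* = 89 × 2411 = 214579.

Total expenditure = 214579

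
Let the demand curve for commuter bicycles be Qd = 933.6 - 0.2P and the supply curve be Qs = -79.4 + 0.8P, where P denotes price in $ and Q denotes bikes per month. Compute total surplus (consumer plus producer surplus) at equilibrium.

Total surplus = 1669878.125

At equilibrium Qd = Qs, so 933.6 - 0.2P = -79.4 + 0.8P; collecting terms, 1013 = P and P* = 1013.
Plugging P* into demand: Q* = 933.6 - 0.2(1013) = 731.
Demand choke price = 4668; supply choke price = 99.25. CS = ½(4668 - 1013)(731) = 1335902.5; PS = ½(1013 - 99.25)(731) = 333975.625. Total surplus = 1669878.125.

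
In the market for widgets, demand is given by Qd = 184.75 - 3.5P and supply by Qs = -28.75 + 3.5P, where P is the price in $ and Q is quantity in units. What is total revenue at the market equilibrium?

At equilibrium Qd = Qs, so 184.75 - 3.5P = -28.75 + 3.5P; collecting terms, 213.5 = 7P and P* = 30.5.
From the demand curve, Q* = 184.75 - 3.5(30.5) = 78.
Total revenue = P* × Q* = 30.5 × 78 = 2379.

Total revenue = 2379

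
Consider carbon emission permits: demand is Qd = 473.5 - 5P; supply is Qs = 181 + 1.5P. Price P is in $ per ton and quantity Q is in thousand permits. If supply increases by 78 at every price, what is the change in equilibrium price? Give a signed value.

ΔP = -12

The market clears where 473.5 - 5P = 181 + 1.5P. Rearranging, 6.5P = 292.5, hence P* = 45.
Substitute back: Q* = 473.5 - 5(45) = 248.5.
After the shift, supply is Qs = 259 + 1.5P.
Re-solving, 6.5P = 214.5 gives P = 33 and Q = 308.5.
ΔP = 33 - 45 = -12.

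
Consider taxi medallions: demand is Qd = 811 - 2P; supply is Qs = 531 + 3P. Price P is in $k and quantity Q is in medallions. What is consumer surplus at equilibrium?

Consumer surplus = 122150.25

The market clears where 811 - 2P = 531 + 3P. Rearranging, 5P = 280, hence P* = 56.
From the demand curve, Q* = 811 - 2(56) = 699.
Demand choke price (Qd = 0): P = 811/2 = 405.5. Consumer surplus = ½ × (405.5 - 56) × 699 = 122150.25.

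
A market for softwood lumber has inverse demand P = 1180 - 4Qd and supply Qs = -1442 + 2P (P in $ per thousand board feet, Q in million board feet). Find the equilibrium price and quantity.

P* = 772, Q* = 102

In direct form, Qd = 295 - 0.25P.
Set Qd = Qs: 295 - 0.25P = -1442 + 2P, so 1737 = 2.25P and P* = 772.
Plugging P* into demand: Q* = 295 - 0.25(772) = 102.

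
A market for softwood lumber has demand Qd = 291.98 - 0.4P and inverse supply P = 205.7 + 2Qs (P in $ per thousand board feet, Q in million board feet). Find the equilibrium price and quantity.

P* = 438.7, Q* = 116.5

Rewriting in direct form: Qs = -102.85 + 0.5P.
At equilibrium Qd = Qs, so 291.98 - 0.4P = -102.85 + 0.5P; collecting terms, 394.83 = 0.9P and P* = 438.7.
Then Q* = 291.98 - 0.4(438.7) = 116.5.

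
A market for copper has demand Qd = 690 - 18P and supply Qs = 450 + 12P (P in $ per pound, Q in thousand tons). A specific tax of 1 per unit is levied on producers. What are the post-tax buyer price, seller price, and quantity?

P_b = 8.4, P_s = 7.4, Q = 538.8

With a tax of 1 on producers, they supply based on the net price P_s = P_b - 1, so Qs = 438 + 12P_b.
Set Qd = Qs: 690 - 18P_b = 438 + 12P_b, so 252 = 30P_b and P_b = 8.4.
Then P_s = 8.4 - 1 = 7.4 and Q = 690 - 18(8.4) = 538.8.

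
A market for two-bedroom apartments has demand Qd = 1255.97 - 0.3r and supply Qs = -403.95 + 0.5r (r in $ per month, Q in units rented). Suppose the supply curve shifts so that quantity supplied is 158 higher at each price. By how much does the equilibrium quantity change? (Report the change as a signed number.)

ΔQ = 59.25

The market clears where 1255.97 - 0.3r = -403.95 + 0.5r. Rearranging, 0.8r = 1659.92, hence r* = 2074.9.
Then Q* = 1255.97 - 0.3(2074.9) = 633.5.
After the shift, supply is Qs = -245.95 + 0.5r.
New equilibrium: 1501.92 = 0.8r, so r = 1877.4 and Q = 692.75.
ΔQ = 692.75 - 633.5 = 59.25.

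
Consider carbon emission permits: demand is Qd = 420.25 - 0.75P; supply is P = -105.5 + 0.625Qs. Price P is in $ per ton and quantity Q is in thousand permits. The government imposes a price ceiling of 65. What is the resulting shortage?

Shortage = 98.7

Solving each curve for Q: Qs = 168.8 + 1.6P.
Evaluating both curves at the ceiling price 65 gives Qd = 371.5, Qs = 272.8.
Shortage = Qd - Qs = 371.5 - 272.8 = 98.7.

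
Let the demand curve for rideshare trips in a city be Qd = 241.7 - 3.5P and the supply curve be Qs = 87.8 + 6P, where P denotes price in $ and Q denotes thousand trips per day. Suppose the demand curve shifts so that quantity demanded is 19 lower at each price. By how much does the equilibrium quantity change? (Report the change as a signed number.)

ΔQ = -12

The market clears where 241.7 - 3.5P = 87.8 + 6P. Rearranging, 9.5P = 153.9, hence P* = 16.2.
From the demand curve, Q* = 241.7 - 3.5(16.2) = 185.
After the shift, demand is Qd = 222.7 - 3.5P.
The new intersection has 134.9 = 9.5P, i.e. P = 14.2, Q = 173.
ΔQ = 173 - 185 = -12.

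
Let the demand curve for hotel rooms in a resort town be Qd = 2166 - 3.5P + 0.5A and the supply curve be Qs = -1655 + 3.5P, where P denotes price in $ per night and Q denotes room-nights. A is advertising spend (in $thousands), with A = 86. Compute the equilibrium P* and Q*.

With A = 86, demand is Qd = 2209 - 3.5P.
Equating demand and supply, 2209 - 3.5P = -1655 + 3.5P gives 7P = 3864, so P* = 552.
Plugging P* into demand: Q* = 2209 - 3.5(552) = 277.

P* = 552, Q* = 277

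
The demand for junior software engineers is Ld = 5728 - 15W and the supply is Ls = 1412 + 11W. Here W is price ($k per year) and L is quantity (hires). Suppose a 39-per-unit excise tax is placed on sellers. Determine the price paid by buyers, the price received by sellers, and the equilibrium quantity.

Sellers keep W_s = W_b - 39 per unit, so supply in terms of the buyer price is Ls = 983 + 11W_b.
Set Ld = Ls: 5728 - 15W_b = 983 + 11W_b, so 4745 = 26W_b and W_b = 182.5.
Then W_s = 182.5 - 39 = 143.5 and L = 5728 - 15(182.5) = 2990.5.

W_b = 182.5, W_s = 143.5, L = 2990.5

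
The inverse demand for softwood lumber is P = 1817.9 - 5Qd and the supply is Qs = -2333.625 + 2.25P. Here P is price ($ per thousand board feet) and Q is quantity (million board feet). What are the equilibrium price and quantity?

Rewriting in direct form: Qd = 363.58 - 0.2P.
The market clears where 363.58 - 0.2P = -2333.625 + 2.25P. Rearranging, 2.45P = 2697.205, hence P* = 1100.9.
Plugging P* into demand: Q* = 363.58 - 0.2(1100.9) = 143.4.

P* = 1100.9, Q* = 143.4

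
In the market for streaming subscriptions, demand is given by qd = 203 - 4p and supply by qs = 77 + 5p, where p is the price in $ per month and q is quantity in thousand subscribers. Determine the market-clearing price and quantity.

p* = 14, q* = 147

Equating demand and supply, 203 - 4p = 77 + 5p gives 9p = 126, so p* = 14.
Then q* = 203 - 4(14) = 147.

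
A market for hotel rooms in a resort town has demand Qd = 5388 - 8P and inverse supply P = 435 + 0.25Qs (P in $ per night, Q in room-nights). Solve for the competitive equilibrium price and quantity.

Solving each curve for Q: Qs = -1740 + 4P.
Set Qd = Qs: 5388 - 8P = -1740 + 4P, so 7128 = 12P and P* = 594.
Plugging P* into demand: Q* = 5388 - 8(594) = 636.

P* = 594, Q* = 636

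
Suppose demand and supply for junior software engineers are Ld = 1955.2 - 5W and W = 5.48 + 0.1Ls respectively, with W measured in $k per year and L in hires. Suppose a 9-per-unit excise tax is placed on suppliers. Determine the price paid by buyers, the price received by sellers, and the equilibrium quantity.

Inverting to quantity form: Ls = -54.8 + 10W.
With a tax of 9 on suppliers, they supply based on the net price W_s = W_b - 9, so Ls = -144.8 + 10W_b.
Equate demand and the shifted supply: 1955.2 - 5W_b = -144.8 + 10W_b, giving 15W_b = 2100, so W_b = 140.
So W_s = 131 and the quantity traded is L = 1955.2 - 5(140) = 1255.2.

W_b = 140, W_s = 131, L = 1255.2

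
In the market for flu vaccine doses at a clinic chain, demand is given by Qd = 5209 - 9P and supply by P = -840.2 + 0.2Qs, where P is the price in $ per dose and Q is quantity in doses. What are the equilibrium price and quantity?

Solving each curve for Q: Qs = 4201 + 5P.
At equilibrium Qd = Qs, so 5209 - 9P = 4201 + 5P; collecting terms, 1008 = 14P and P* = 72.
From the demand curve, Q* = 5209 - 9(72) = 4561.

P* = 72, Q* = 4561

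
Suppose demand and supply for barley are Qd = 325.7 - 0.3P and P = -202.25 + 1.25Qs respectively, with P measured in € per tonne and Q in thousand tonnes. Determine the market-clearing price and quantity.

Solving each curve for Q: Qs = 161.8 + 0.8P.
The market clears where 325.7 - 0.3P = 161.8 + 0.8P. Rearranging, 1.1P = 163.9, hence P* = 149.
Substitute back: Q* = 325.7 - 0.3(149) = 281.

P* = 149, Q* = 281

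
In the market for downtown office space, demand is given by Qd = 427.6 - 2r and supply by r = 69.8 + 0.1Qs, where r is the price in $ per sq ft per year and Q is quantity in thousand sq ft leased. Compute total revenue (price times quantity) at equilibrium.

Solving each curve for Q: Qs = -698 + 10r.
The market clears where 427.6 - 2r = -698 + 10r. Rearranging, 12r = 1125.6, hence r* = 93.8.
Then Q* = 427.6 - 2(93.8) = 240.
Total revenue = r* × Q* = 93.8 × 240 = 22512.

Total revenue = 22512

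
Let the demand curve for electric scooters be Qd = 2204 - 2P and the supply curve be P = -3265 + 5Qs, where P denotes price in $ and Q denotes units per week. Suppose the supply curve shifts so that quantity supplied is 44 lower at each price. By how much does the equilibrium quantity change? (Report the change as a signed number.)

Rewriting in direct form: Qs = 653 + 0.2P.
The market clears where 2204 - 2P = 653 + 0.2P. Rearranging, 2.2P = 1551, hence P* = 705.
Then Q* = 2204 - 2(705) = 794.
After the shift, supply is Qs = 609 + 0.2P.
Re-solving, 2.2P = 1595 gives P = 725 and Q = 754.
ΔQ = 754 - 794 = -40.

ΔQ = -40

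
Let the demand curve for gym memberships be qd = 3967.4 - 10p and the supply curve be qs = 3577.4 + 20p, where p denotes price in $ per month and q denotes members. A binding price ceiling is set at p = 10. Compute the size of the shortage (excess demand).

Shortage = 90

With p fixed at 10, quantity demanded is 3867.4 and quantity supplied is 3777.4.
Shortage = qd - qs = 3867.4 - 3777.4 = 90.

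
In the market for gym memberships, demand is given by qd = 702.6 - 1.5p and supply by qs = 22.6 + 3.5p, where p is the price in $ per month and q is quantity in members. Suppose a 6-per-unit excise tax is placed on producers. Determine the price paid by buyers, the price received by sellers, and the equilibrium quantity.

Producers keep p_s = p_b - 6 per unit, so supply in terms of the buyer price is qs = 1.6 + 3.5p_b.
Set qd = qs: 702.6 - 1.5p_b = 1.6 + 3.5p_b, so 701 = 5p_b and p_b = 140.2.
Then p_s = 140.2 - 6 = 134.2 and q = 702.6 - 1.5(140.2) = 492.3.

p_b = 140.2, p_s = 134.2, q = 492.3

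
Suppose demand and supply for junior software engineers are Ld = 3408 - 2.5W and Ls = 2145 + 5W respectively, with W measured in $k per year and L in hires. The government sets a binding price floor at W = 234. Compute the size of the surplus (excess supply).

With W fixed at 234, quantity demanded is 2823 and quantity supplied is 3315.
Surplus = Ls - Ld = 3315 - 2823 = 492.

Surplus = 492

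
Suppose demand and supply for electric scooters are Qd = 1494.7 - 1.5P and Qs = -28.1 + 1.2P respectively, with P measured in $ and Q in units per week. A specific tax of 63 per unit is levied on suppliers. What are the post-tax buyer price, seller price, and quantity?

The tax drives a wedge P_b - P_s = 63. Substituting P_s = P_b - 63 into supply: Qs = -103.7 + 1.2P_b.
Equate demand and the shifted supply: 1494.7 - 1.5P_b = -103.7 + 1.2P_b, giving 2.7P_b = 1598.4, so P_b = 592.
So P_s = 529 and the quantity traded is Q = 1494.7 - 1.5(592) = 606.7.

P_b = 592, P_s = 529, Q = 606.7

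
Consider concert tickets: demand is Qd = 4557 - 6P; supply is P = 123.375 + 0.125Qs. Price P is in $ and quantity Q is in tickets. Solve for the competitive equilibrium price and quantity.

P* = 396, Q* = 2181

Rewriting in direct form: Qs = -987 + 8P.
Equating demand and supply, 4557 - 6P = -987 + 8P gives 14P = 5544, so P* = 396.
Plugging P* into demand: Q* = 4557 - 6(396) = 2181.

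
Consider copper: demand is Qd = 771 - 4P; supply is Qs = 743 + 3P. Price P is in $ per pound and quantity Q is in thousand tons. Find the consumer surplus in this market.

Equating demand and supply, 771 - 4P = 743 + 3P gives 7P = 28, so P* = 4.
Then Q* = 771 - 4(4) = 755.
Demand choke price (Qd = 0): P = 771/4 = 192.75. Consumer surplus = ½ × (192.75 - 4) × 755 = 71253.125.

Consumer surplus = 71253.125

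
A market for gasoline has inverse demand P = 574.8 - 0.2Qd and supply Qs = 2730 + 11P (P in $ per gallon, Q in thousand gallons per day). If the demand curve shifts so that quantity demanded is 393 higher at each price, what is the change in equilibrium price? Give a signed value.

In direct form, Qd = 2874 - 5P.
Set Qd = Qs: 2874 - 5P = 2730 + 11P, so 144 = 16P and P* = 9.
Plugging P* into demand: Q* = 2874 - 5(9) = 2829.
After the shift, demand is Qd = 3267 - 5P.
New equilibrium: 537 = 16P, so P = 33.5625 and Q = 3099.1875.
ΔP = 33.5625 - 9 = 24.5625.

ΔP = 24.5625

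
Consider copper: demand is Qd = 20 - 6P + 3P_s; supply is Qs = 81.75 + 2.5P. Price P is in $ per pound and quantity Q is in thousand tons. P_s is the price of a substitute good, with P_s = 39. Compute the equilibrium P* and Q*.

With P_s = 39, demand is Qd = 137 - 6P.
Set Qd = Qs: 137 - 6P = 81.75 + 2.5P, so 55.25 = 8.5P and P* = 6.5.
From the demand curve, Q* = 137 - 6(6.5) = 98.

P* = 6.5, Q* = 98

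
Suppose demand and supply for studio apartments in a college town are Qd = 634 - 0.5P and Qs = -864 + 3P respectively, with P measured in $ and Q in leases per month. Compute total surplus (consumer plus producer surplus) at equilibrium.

At equilibrium Qd = Qs, so 634 - 0.5P = -864 + 3P; collecting terms, 1498 = 3.5P and P* = 428.
From the demand curve, Q* = 634 - 0.5(428) = 420.
Demand choke price = 1268; supply choke price = 288. CS = ½(1268 - 428)(420) = 176400; PS = ½(428 - 288)(420) = 29400. Total surplus = 205800.

Total surplus = 205800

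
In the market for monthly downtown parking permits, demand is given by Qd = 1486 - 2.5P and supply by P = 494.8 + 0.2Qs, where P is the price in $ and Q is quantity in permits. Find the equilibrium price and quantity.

Inverting to quantity form: Qs = -2474 + 5P.
Equating demand and supply, 1486 - 2.5P = -2474 + 5P gives 7.5P = 3960, so P* = 528.
From the demand curve, Q* = 1486 - 2.5(528) = 166.

P* = 528, Q* = 166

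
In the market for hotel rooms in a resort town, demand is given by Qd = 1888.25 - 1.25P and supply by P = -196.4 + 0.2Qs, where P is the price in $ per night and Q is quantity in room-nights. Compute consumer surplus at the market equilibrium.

Consumer surplus = 1165539.6

In direct form, Qs = 982 + 5P.
At equilibrium Qd = Qs, so 1888.25 - 1.25P = 982 + 5P; collecting terms, 906.25 = 6.25P and P* = 145.
Then Q* = 1888.25 - 1.25(145) = 1707.
Demand choke price (Qd = 0): P = 1888.25/1.25 = 1510.6. Consumer surplus = ½ × (1510.6 - 145) × 1707 = 1165539.6.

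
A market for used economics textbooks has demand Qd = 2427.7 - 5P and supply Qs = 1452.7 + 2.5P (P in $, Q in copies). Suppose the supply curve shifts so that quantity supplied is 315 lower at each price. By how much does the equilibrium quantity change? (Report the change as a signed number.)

The market clears where 2427.7 - 5P = 1452.7 + 2.5P. Rearranging, 7.5P = 975, hence P* = 130.
Substitute back: Q* = 2427.7 - 5(130) = 1777.7.
After the shift, supply is Qs = 1137.7 + 2.5P.
The new intersection has 1290 = 7.5P, i.e. P = 172, Q = 1567.7.
ΔQ = 1567.7 - 1777.7 = -210.

ΔQ = -210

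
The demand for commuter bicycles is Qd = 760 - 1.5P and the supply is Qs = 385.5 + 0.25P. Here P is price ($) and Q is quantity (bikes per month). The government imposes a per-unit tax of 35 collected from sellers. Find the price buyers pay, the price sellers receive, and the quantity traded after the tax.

P_b = 219, P_s = 184, Q = 431.5

The tax drives a wedge P_b - P_s = 35. Substituting P_s = P_b - 35 into supply: Qs = 376.75 + 0.25P_b.
Set Qd = Qs: 760 - 1.5P_b = 376.75 + 0.25P_b, so 383.25 = 1.75P_b and P_b = 219.
Then P_s = 219 - 35 = 184 and Q = 760 - 1.5(219) = 431.5.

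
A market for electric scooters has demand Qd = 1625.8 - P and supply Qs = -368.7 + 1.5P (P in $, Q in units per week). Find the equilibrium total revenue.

Set Qd = Qs: 1625.8 - P = -368.7 + 1.5P, so 1994.5 = 2.5P and P* = 797.8.
Then Q* = 1625.8 - 797.8 = 828.
Total revenue = P* × Q* = 797.8 × 828 = 660578.4.

Total revenue = 660578.4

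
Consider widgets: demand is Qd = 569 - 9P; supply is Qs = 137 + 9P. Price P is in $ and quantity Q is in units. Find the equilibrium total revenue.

The market clears where 569 - 9P = 137 + 9P. Rearranging, 18P = 432, hence P* = 24.
Then Q* = 569 - 9(24) = 353.
Total revenue = P* × Q* = 24 × 353 = 8472.

Total revenue = 8472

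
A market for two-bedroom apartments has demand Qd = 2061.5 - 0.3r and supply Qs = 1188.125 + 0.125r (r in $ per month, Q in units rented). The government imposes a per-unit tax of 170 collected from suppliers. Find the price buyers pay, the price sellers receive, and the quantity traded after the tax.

With a tax of 170 on suppliers, they supply based on the net price r_s = r_b - 170, so Qs = 1166.875 + 0.125r_b.
Set Qd = Qs: 2061.5 - 0.3r_b = 1166.875 + 0.125r_b, so 894.625 = 0.425r_b and r_b = 2105.
Then r_s = 2105 - 170 = 1935 and Q = 2061.5 - 0.3(2105) = 1430.

r_b = 2105, r_s = 1935, Q = 1430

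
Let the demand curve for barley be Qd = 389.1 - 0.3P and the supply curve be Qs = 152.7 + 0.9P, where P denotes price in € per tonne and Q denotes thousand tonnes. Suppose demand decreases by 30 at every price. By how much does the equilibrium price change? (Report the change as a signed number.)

Set Qd = Qs: 389.1 - 0.3P = 152.7 + 0.9P, so 236.4 = 1.2P and P* = 197.
Plugging P* into demand: Q* = 389.1 - 0.3(197) = 330.
After the shift, demand is Qd = 359.1 - 0.3P.
New equilibrium: 206.4 = 1.2P, so P = 172 and Q = 307.5.
ΔP = 172 - 197 = -25.

ΔP = -25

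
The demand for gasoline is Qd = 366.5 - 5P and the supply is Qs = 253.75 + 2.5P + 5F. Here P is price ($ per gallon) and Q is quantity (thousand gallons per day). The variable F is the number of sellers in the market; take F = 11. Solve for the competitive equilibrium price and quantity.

With F = 11, supply is Qs = 308.75 + 2.5P.
The market clears where 366.5 - 5P = 308.75 + 2.5P. Rearranging, 7.5P = 57.75, hence P* = 7.7.
From the demand curve, Q* = 366.5 - 5(7.7) = 328.

P* = 7.7, Q* = 328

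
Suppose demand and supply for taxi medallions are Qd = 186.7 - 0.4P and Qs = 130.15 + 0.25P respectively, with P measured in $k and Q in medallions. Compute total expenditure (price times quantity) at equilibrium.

Total expenditure = 13215.3

Equating demand and supply, 186.7 - 0.4P = 130.15 + 0.25P gives 0.65P = 56.55, so P* = 87.
Then Q* = 186.7 - 0.4(87) = 151.9.
Total expenditure = P* × Q* = 87 × 151.9 = 13215.3.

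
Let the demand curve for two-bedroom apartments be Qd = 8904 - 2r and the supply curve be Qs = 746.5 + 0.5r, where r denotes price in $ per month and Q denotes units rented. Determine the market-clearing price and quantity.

r* = 3263, Q* = 2378

At equilibrium Qd = Qs, so 8904 - 2r = 746.5 + 0.5r; collecting terms, 8157.5 = 2.5r and r* = 3263.
From the demand curve, Q* = 8904 - 2(3263) = 2378.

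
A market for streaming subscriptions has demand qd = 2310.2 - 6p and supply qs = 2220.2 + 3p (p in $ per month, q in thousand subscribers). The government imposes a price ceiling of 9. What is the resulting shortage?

Shortage = 9

With p fixed at 9, quantity demanded is 2256.2 and quantity supplied is 2247.2.
Shortage = qd - qs = 2256.2 - 2247.2 = 9.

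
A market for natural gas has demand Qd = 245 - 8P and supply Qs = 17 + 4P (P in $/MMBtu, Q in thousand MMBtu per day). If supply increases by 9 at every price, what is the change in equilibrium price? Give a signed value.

ΔP = -0.75

Set Qd = Qs: 245 - 8P = 17 + 4P, so 228 = 12P and P* = 19.
Then Q* = 245 - 8(19) = 93.
After the shift, supply is Qs = 26 + 4P.
New equilibrium: 219 = 12P, so P = 18.25 and Q = 99.
ΔP = 18.25 - 19 = -0.75.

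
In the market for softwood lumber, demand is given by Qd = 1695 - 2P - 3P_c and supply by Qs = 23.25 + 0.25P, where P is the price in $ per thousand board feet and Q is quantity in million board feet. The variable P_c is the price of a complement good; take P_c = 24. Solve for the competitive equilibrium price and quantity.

With P_c = 24, demand is Qd = 1623 - 2P.
Set Qd = Qs: 1623 - 2P = 23.25 + 0.25P, so 1599.75 = 2.25P and P* = 711.
Substitute back: Q* = 1623 - 2(711) = 201.

P* = 711, Q* = 201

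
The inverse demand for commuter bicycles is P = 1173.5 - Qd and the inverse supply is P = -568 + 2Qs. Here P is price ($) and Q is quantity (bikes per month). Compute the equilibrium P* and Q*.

In direct form, Qd = 1173.5 - P and Qs = 284 + 0.5P.
At equilibrium Qd = Qs, so 1173.5 - P = 284 + 0.5P; collecting terms, 889.5 = 1.5P and P* = 593.
Substitute back: Q* = 1173.5 - 593 = 580.5.

P* = 593, Q* = 580.5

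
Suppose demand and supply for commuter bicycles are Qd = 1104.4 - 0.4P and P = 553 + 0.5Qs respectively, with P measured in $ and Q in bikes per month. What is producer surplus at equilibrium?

Rewriting in direct form: Qs = -1106 + 2P.
Set Qd = Qs: 1104.4 - 0.4P = -1106 + 2P, so 2210.4 = 2.4P and P* = 921.
Plugging P* into demand: Q* = 1104.4 - 0.4(921) = 736.
Supply choke price (Qs = 0): P = 553. Producer surplus = ½ × (921 - 553) × 736 = 135424.

Producer surplus = 135424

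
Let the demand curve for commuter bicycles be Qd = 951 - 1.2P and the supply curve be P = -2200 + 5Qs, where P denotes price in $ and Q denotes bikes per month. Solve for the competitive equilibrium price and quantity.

Solving each curve for Q: Qs = 440 + 0.2P.
At equilibrium Qd = Qs, so 951 - 1.2P = 440 + 0.2P; collecting terms, 511 = 1.4P and P* = 365.
Substitute back: Q* = 951 - 1.2(365) = 513.

P* = 365, Q* = 513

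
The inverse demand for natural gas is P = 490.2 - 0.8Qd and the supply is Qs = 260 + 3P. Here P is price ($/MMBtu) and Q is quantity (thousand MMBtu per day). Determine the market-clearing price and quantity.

Solving each curve for Q: Qd = 612.75 - 1.25P.
Equating demand and supply, 612.75 - 1.25P = 260 + 3P gives 4.25P = 352.75, so P* = 83.
From the demand curve, Q* = 612.75 - 1.25(83) = 509.

P* = 83, Q* = 509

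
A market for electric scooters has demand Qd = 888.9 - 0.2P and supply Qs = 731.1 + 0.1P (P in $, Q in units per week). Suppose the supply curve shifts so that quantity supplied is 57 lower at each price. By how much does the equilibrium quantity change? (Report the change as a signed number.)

ΔQ = -38

The market clears where 888.9 - 0.2P = 731.1 + 0.1P. Rearranging, 0.3P = 157.8, hence P* = 526.
From the demand curve, Q* = 888.9 - 0.2(526) = 783.7.
After the shift, supply is Qs = 674.1 + 0.1P.
New equilibrium: 214.8 = 0.3P, so P = 716 and Q = 745.7.
ΔQ = 745.7 - 783.7 = -38.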